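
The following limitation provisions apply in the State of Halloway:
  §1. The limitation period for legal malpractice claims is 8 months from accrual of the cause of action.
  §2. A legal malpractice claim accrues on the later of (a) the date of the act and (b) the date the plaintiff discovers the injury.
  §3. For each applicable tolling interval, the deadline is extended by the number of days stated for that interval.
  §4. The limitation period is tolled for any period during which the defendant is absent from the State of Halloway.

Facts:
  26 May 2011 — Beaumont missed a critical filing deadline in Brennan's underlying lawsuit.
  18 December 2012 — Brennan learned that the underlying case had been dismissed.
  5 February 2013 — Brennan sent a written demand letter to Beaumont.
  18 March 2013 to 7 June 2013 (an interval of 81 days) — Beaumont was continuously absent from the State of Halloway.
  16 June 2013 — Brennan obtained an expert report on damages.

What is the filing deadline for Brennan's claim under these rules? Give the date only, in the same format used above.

7 November 2013

Taking the later of the act (26 May 2011) and discovery (18 December 2012), the claim accrued on 18 December 2012.
8 months from 18 December 2012 is 18 August 2013.
The defendant's absence from the jurisdiction from 18 March 2013 to 7 June 2013 tolled the period for 81 days, extending the deadline to 7 November 2013.
None of the other events listed affects the running of the period under the stated rules.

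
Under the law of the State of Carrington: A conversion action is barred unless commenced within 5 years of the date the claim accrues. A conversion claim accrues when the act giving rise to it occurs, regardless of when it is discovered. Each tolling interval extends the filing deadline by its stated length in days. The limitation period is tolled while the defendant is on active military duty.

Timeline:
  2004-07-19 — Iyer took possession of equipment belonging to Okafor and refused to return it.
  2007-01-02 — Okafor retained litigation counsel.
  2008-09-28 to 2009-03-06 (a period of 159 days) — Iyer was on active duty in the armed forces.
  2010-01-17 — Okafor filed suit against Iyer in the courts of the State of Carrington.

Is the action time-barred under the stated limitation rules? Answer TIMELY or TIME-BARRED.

The claim accrued on 2004-07-19, the date of the act.
Adding the 5 years base period to 2004-07-19 gives a deadline of 2009-07-19, before any tolling.
The defendant's active military service from 2008-09-28 to 2009-03-06 tolled the period for 159 days, extending the deadline to 2009-12-25.
The other events in the timeline have no effect on the limitation period under the stated rules.
Filing on 2010-01-17 missed the 2009-12-25 deadline — the action is time-barred.

TIME-BARRED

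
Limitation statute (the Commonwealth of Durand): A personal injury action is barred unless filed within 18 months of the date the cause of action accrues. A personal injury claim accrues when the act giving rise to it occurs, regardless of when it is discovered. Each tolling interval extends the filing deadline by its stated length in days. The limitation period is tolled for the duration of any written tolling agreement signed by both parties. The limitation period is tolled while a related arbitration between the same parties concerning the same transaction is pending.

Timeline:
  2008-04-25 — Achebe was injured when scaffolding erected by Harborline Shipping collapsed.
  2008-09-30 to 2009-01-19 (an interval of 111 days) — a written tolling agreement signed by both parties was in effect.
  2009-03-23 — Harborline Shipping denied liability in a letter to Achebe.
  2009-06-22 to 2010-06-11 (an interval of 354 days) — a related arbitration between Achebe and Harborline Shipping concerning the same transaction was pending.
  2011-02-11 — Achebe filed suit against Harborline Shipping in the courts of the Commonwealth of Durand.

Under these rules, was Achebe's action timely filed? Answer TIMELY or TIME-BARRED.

The cause of action accrued on 2008-04-25, the date of the act.
18 months from 2008-04-25 is 2009-10-25.
Because the written tolling agreement ran from 2008-09-30 to 2009-01-19, the deadline is extended by 111 days to 2010-02-13.
The period was tolled for 354 days by the pending related arbitration (2009-06-22 to 2010-06-11), pushing the deadline to 2011-02-02.
The other events in the timeline have no effect on the limitation period under the stated rules.
Achebe filed on 2011-02-11, after the 2011-02-02 deadline, so the action is time-barred.

TIME-BARRED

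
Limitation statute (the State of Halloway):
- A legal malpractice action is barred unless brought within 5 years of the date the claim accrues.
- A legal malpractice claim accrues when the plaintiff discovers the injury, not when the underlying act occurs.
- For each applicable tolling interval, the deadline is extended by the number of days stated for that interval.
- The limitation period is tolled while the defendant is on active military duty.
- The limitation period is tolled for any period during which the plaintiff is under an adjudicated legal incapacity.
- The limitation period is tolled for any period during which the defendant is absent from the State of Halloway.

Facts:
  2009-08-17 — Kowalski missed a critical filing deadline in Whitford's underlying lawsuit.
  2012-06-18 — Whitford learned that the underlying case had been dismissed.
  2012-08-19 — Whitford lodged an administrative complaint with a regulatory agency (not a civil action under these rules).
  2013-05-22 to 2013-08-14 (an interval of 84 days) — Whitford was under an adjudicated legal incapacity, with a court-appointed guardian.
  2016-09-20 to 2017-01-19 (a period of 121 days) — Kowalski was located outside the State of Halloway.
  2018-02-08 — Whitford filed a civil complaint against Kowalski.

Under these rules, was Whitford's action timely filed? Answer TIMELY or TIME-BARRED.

The claim did not accrue until Whitford discovered the injury on 2012-06-18; the 2009-08-17 act date does not start the clock under the stated rule.
5 years from 2012-06-18 is 2017-06-18.
The period was tolled for 84 days by the plaintiff's legal incapacity (2013-05-22 to 2013-08-14), pushing the deadline to 2017-09-10.
Because the defendant's absence from the jurisdiction ran from 2016-09-20 to 2017-01-19, the deadline is extended by 121 days to 2018-01-09.
Nothing else in the chronology tolls or restarts the period.
Filing on 2018-02-08 missed the 2018-01-09 deadline — the action is time-barred.

TIME-BARRED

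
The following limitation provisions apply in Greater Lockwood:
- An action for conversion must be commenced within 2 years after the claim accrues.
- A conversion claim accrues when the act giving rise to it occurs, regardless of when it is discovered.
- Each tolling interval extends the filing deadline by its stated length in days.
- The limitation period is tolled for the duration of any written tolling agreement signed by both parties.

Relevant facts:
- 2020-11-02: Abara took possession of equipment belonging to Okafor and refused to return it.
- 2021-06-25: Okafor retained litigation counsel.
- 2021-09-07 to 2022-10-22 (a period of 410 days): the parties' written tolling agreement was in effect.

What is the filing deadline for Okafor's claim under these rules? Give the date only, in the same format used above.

The claim accrued on 2020-11-02, when the wrongful act occurred.
The untolled deadline — 2 years after 2020-11-02 — is 2022-11-02.
Because the written tolling agreement ran from 2021-09-07 to 2022-10-22, the deadline is extended by 410 days to 2023-12-17.
None of the other events listed affects the running of the period under the stated rules.

2023-12-17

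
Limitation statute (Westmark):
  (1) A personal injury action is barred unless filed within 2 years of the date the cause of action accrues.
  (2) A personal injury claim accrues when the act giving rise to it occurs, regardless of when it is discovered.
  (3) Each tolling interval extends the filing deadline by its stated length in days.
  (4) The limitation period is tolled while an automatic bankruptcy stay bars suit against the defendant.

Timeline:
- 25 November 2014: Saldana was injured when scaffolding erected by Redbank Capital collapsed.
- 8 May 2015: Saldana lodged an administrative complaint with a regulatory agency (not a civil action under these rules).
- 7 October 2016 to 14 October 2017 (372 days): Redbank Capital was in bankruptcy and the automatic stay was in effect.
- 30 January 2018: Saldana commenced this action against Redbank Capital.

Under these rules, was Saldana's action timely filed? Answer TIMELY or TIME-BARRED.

TIME-BARRED

The limitation period began to run on 25 November 2014.
Adding the 2 years base period to 25 November 2014 gives a deadline of 25 November 2016, before any tolling.
The period was tolled for 372 days by the automatic bankruptcy stay (7 October 2016 to 14 October 2017), pushing the deadline to 2 December 2017.
The other events in the timeline have no effect on the limitation period under the stated rules.
The 30 January 2018 filing falls after the 2 December 2017 deadline; the claim is time-barred.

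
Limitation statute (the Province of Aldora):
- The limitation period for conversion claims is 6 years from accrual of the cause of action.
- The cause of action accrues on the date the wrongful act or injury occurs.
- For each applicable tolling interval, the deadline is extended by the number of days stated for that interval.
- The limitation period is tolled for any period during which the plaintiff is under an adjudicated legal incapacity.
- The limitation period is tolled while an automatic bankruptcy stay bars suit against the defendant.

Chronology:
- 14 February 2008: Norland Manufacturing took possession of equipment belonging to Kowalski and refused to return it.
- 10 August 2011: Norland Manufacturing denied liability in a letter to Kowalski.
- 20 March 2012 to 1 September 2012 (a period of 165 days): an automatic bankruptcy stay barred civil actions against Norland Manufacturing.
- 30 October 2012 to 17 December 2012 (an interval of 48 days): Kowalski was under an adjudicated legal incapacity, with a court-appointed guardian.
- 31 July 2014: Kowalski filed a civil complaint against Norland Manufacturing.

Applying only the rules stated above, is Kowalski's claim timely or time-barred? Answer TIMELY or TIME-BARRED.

The limitation period began to run on 14 February 2008.
Adding the 6 years base period to 14 February 2008 gives a deadline of 14 February 2014, before any tolling.
The automatic bankruptcy stay from 20 March 2012 to 1 September 2012 tolled the period for 165 days, extending the deadline to 29 July 2014.
The period was tolled for 48 days by the plaintiff's legal incapacity (30 October 2012 to 17 December 2012), pushing the deadline to 15 September 2014.
None of the other events listed affects the running of the period under the stated rules.
Kowalski filed on 31 July 2014, before the 15 September 2014 deadline, so the action is timely.

TIMELY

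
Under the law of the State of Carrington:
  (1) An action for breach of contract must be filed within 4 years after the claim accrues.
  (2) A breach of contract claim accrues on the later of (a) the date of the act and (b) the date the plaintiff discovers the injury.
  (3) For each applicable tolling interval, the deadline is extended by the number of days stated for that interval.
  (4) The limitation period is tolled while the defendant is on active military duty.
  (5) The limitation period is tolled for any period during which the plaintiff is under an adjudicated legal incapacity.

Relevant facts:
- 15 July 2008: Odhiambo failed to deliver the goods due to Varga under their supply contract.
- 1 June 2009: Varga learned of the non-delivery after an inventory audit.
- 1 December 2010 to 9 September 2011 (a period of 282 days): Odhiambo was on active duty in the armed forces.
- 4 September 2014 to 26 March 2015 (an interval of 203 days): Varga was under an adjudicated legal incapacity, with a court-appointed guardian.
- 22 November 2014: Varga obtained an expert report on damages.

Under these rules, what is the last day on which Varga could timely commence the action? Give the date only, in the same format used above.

10 March 2014

Taking the later of the act (15 July 2008) and discovery (1 June 2009), the claim accrued on 1 June 2009.
The untolled deadline — 4 years after 1 June 2009 — is 1 June 2013.
The period was tolled for 282 days by the defendant's active military service (1 December 2010 to 9 September 2011), pushing the deadline to 10 March 2014.
By the time the plaintiff's legal incapacity began on 4 September 2014, the limitation period had already expired on 10 March 2014; that interval cannot revive it.
None of the other events listed affects the running of the period under the stated rules.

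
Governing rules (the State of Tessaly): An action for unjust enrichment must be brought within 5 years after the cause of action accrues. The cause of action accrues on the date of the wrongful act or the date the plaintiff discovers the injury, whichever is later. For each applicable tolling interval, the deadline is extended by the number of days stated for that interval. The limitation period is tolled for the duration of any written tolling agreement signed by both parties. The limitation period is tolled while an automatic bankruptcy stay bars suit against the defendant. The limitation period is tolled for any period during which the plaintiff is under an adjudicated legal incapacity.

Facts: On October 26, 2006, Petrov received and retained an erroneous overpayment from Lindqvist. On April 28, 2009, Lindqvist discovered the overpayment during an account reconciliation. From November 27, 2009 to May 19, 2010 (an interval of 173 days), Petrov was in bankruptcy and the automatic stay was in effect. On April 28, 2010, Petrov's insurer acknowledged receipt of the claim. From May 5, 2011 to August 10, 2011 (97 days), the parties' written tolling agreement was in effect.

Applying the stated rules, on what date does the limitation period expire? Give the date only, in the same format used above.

January 23, 2015

Because discovery on April 28, 2009 post-dates the October 26, 2006 act, accrual under the later-of rule falls on April 28, 2009.
Adding the 5 years base period to April 28, 2009 gives a deadline of April 28, 2014, before any tolling.
The automatic bankruptcy stay from November 27, 2009 to May 19, 2010 tolled the period for 173 days, extending the deadline to October 18, 2014.
The period was tolled for 97 days by the written tolling agreement (May 5, 2011 to August 10, 2011), pushing the deadline to January 23, 2015.
None of the other events listed affects the running of the period under the stated rules.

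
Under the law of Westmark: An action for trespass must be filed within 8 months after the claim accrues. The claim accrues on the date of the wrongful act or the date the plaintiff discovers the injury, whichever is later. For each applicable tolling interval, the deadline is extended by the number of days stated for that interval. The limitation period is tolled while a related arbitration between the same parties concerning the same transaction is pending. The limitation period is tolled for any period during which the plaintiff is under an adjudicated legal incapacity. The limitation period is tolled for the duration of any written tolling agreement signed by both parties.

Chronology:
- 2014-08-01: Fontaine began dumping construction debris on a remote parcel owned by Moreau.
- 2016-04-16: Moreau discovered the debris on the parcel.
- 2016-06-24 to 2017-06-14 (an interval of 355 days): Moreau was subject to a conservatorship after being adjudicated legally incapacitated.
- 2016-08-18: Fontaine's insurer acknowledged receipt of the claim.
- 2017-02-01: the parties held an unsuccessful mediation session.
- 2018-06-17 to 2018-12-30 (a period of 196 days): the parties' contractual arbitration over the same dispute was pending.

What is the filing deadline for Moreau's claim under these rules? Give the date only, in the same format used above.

2017-12-06

Taking the later of the act (2014-08-01) and discovery (2016-04-16), the claim accrued on 2016-04-16.
Adding the 8 months base period to 2016-04-16 gives a deadline of 2016-12-16, before any tolling.
The period was tolled for 355 days by the plaintiff's legal incapacity (2016-06-24 to 2017-06-14), pushing the deadline to 2017-12-06.
By the time the pending related arbitration began on 2018-06-17, the limitation period had already expired on 2017-12-06; that interval cannot revive it.
Nothing else in the chronology tolls or restarts the period.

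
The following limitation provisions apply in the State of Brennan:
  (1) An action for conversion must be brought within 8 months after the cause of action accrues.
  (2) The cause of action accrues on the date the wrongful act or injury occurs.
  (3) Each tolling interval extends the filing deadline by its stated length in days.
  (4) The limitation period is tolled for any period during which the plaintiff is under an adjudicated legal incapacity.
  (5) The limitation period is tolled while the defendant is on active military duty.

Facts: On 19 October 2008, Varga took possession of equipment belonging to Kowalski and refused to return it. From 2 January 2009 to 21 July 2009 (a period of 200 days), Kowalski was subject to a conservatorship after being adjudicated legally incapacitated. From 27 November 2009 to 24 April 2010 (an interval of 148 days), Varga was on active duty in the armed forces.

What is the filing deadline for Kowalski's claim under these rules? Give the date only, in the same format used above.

The cause of action accrued on 19 October 2008, the date of the act.
The untolled deadline — 8 months after 19 October 2008 — is 19 June 2009.
The plaintiff's legal incapacity from 2 January 2009 to 21 July 2009 tolled the period for 200 days, extending the deadline to 5 January 2010.
Because the defendant's active military service ran from 27 November 2009 to 24 April 2010, the deadline is extended by 148 days to 2 June 2010.

2 June 2010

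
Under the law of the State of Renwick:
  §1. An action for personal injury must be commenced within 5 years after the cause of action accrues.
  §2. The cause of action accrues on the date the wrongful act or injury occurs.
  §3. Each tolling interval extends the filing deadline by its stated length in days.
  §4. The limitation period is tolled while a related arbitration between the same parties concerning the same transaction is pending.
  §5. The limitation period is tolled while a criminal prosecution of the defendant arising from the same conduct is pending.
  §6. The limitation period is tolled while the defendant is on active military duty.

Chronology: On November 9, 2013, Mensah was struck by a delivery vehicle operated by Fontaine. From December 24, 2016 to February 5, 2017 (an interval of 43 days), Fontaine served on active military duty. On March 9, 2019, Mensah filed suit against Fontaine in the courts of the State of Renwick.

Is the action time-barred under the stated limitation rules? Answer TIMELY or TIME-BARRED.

The claim accrued on November 9, 2013, when the wrongful act occurred.
Adding the 5 years base period to November 9, 2013 gives a deadline of November 9, 2018, before any tolling.
Because the defendant's active military service ran from December 24, 2016 to February 5, 2017, the deadline is extended by 43 days to December 22, 2018.
Mensah filed on March 9, 2019, after the December 22, 2018 deadline, so the action is time-barred.

TIME-BARRED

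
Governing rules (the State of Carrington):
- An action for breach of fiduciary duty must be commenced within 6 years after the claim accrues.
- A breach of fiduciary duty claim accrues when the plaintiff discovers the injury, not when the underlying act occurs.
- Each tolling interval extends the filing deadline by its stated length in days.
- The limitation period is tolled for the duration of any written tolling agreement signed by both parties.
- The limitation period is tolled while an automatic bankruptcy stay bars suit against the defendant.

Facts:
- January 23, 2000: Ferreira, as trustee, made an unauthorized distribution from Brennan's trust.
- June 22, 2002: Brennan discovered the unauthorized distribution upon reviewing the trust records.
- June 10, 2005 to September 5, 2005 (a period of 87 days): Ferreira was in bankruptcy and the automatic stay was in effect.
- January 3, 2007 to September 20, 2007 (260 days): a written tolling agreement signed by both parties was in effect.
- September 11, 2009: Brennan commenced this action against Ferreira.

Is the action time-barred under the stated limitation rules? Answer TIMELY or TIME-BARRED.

Under the discovery rule, the claim accrued on June 22, 2002, when Brennan discovered the injury — not on the January 23, 2000 date of the underlying act.
The untolled deadline — 6 years after June 22, 2002 — is June 22, 2008.
The automatic bankruptcy stay from June 10, 2005 to September 5, 2005 tolled the period for 87 days, extending the deadline to September 17, 2008.
The written tolling agreement from January 3, 2007 to September 20, 2007 tolled the period for 260 days, extending the deadline to June 4, 2009.
The September 11, 2009 filing falls after the June 4, 2009 deadline; the claim is time-barred.

TIME-BARRED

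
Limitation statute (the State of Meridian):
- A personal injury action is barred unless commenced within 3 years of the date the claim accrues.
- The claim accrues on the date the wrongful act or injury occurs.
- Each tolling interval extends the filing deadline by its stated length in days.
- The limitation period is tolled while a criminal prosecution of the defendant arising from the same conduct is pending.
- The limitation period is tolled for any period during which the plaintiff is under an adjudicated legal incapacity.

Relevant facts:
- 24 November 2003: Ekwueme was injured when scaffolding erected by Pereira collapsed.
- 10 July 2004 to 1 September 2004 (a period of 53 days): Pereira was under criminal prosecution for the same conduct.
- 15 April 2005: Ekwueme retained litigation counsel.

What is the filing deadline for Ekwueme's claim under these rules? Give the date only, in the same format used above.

16 January 2007

The claim accrued on 24 November 2003, the date of the act.
The untolled deadline — 3 years after 24 November 2003 — is 24 November 2006.
The pending criminal prosecution from 10 July 2004 to 1 September 2004 tolled the period for 53 days, extending the deadline to 16 January 2007.
The other events in the timeline have no effect on the limitation period under the stated rules.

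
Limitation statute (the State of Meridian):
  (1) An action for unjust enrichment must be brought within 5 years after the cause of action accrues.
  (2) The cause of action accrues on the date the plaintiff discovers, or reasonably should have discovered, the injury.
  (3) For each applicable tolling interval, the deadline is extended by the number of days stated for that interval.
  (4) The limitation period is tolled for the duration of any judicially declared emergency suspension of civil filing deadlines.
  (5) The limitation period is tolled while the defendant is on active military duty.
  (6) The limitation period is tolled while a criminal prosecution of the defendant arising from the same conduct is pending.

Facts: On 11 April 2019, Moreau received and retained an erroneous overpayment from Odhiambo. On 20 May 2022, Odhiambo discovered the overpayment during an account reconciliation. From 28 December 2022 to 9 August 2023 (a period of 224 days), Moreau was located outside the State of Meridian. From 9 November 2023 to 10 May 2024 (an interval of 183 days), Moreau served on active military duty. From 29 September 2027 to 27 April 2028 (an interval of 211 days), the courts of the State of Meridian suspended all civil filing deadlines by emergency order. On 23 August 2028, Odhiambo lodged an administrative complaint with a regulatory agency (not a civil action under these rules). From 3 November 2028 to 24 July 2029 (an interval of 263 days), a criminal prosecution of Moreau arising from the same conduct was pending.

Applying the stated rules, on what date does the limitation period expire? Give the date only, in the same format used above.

17 June 2028

Accrual is tied to discovery, so the period began on 20 May 2022 rather than on 11 April 2019 when the act occurred.
The untolled deadline — 5 years after 20 May 2022 — is 20 May 2027.
Because the defendant's active military service ran from 9 November 2023 to 10 May 2024, the deadline is extended by 183 days to 19 November 2027.
Because the emergency suspension of filing deadlines ran from 29 September 2027 to 27 April 2028, the deadline is extended by 211 days to 17 June 2028.
The pending criminal prosecution starting 3 November 2028 came too late — the period had run on 17 June 2028 — and so does not extend the deadline.
Although the defendant's absence ran from 28 December 2022 to 9 August 2023, the stated rules do not make that a tolling event, so it is disregarded.
None of the other events listed affects the running of the period under the stated rules.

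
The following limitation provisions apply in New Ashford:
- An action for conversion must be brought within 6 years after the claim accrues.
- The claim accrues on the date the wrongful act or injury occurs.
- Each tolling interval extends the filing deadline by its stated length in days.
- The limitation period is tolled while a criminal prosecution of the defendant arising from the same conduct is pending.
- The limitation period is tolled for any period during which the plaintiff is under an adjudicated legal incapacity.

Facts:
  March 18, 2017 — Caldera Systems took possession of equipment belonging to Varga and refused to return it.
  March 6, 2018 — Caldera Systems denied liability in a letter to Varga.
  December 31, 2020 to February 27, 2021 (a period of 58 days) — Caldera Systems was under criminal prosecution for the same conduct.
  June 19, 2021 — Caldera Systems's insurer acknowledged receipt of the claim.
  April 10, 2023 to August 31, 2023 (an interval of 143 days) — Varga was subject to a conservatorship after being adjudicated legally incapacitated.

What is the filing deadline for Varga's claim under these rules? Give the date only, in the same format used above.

October 5, 2023

The claim accrued on March 18, 2017, the date of the act.
The untolled deadline — 6 years after March 18, 2017 — is March 18, 2023.
The period was tolled for 58 days by the pending criminal prosecution (December 31, 2020 to February 27, 2021), pushing the deadline to May 15, 2023.
Because the plaintiff's legal incapacity ran from April 10, 2023 to August 31, 2023, the deadline is extended by 143 days to October 5, 2023.
The other events in the timeline have no effect on the limitation period under the stated rules.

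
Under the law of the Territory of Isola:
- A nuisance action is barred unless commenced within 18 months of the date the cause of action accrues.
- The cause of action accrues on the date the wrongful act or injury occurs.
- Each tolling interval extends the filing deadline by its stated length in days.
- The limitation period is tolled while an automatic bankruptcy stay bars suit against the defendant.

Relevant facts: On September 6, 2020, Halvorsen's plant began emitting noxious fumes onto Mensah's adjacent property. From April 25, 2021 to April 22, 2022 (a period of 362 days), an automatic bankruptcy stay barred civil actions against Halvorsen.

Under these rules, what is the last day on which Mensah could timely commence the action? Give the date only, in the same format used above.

March 3, 2023

The cause of action accrued on September 6, 2020, the date of the act.
Adding the 18 months base period to September 6, 2020 gives a deadline of March 6, 2022, before any tolling.
The automatic bankruptcy stay from April 25, 2021 to April 22, 2022 tolled the period for 362 days, extending the deadline to March 3, 2023.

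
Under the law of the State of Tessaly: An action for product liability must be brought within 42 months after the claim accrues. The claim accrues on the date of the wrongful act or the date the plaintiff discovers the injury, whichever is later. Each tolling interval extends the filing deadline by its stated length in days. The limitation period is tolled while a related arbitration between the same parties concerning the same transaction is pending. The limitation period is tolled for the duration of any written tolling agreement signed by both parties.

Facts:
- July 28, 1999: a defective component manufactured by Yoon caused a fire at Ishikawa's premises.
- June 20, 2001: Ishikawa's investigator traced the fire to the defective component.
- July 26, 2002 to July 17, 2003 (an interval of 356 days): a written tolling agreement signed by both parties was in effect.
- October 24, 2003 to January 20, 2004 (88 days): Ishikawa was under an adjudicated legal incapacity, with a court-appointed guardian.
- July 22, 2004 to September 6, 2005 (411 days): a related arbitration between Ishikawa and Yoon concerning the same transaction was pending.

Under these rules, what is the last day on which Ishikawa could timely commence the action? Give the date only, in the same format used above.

Taking the later of the act (July 28, 1999) and discovery (June 20, 2001), the claim accrued on June 20, 2001.
The untolled deadline — 42 months after June 20, 2001 — is December 20, 2004.
Because the written tolling agreement ran from July 26, 2002 to July 17, 2003, the deadline is extended by 356 days to December 11, 2005.
The period was tolled for 411 days by the pending related arbitration (July 22, 2004 to September 6, 2005), pushing the deadline to January 26, 2007.
No stated provision tolls the period for the plaintiff's incapacity, so the interval from October 24, 2003 to January 20, 2004 has no effect on the deadline.

January 26, 2007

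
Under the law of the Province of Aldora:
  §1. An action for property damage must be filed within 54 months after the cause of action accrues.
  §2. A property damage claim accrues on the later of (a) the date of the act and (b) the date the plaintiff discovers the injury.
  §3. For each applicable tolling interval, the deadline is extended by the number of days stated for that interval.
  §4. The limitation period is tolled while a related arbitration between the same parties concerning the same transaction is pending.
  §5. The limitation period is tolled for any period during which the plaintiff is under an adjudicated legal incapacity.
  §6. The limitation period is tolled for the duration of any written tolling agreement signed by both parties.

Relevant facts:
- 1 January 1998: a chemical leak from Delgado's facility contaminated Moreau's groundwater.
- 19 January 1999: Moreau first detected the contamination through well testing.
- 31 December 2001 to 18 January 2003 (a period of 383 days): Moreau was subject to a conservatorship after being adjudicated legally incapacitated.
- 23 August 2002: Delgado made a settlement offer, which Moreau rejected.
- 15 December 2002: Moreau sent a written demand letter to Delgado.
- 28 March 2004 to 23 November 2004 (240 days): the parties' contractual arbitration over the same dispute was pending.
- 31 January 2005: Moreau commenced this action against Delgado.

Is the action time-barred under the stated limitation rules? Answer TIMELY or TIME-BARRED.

Because discovery on 19 January 1999 post-dates the 1 January 1998 act, accrual under the later-of rule falls on 19 January 1999.
The untolled deadline — 54 months after 19 January 1999 — is 19 July 2003.
The period was tolled for 383 days by the plaintiff's legal incapacity (31 December 2001 to 18 January 2003), pushing the deadline to 5 August 2004.
The period was tolled for 240 days by the pending related arbitration (28 March 2004 to 23 November 2004), pushing the deadline to 2 April 2005.
The other events in the timeline have no effect on the limitation period under the stated rules.
Moreau filed on 31 January 2005, before the 2 April 2005 deadline, so the action is timely.

TIMELY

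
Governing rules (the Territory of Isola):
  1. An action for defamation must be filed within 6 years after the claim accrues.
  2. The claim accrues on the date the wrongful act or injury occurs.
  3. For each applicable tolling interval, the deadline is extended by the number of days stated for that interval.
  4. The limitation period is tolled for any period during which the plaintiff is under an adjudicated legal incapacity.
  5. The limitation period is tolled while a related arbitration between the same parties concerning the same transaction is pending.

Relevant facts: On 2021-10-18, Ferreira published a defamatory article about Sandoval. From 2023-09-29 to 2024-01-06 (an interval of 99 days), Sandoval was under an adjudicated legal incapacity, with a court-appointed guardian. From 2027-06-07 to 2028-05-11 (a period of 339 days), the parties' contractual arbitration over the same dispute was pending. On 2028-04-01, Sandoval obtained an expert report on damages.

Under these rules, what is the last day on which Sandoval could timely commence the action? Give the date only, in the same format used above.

2028-12-29

The claim accrued on 2021-10-18, the date of the act.
6 years from 2021-10-18 is 2027-10-18.
Because the plaintiff's legal incapacity ran from 2023-09-29 to 2024-01-06, the deadline is extended by 99 days to 2028-01-25.
Because the pending related arbitration ran from 2027-06-07 to 2028-05-11, the deadline is extended by 339 days to 2028-12-29.
None of the other events listed affects the running of the period under the stated rules.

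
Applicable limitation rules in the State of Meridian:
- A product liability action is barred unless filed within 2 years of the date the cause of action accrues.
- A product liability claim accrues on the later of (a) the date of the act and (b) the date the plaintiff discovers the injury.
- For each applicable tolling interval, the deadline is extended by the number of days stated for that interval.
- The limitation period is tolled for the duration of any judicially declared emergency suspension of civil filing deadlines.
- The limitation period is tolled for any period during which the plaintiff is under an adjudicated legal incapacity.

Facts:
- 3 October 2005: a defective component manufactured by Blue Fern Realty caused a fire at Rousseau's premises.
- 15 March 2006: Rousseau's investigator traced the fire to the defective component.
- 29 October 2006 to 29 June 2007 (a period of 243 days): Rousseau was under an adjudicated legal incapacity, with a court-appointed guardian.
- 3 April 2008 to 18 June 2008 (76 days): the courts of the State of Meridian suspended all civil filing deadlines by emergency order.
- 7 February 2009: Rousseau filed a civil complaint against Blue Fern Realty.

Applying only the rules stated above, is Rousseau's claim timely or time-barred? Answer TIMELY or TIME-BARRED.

TIME-BARRED

Because discovery on 15 March 2006 post-dates the 3 October 2005 act, accrual under the later-of rule falls on 15 March 2006.
The untolled deadline — 2 years after 15 March 2006 — is 15 March 2008.
The plaintiff's legal incapacity from 29 October 2006 to 29 June 2007 tolled the period for 243 days, extending the deadline to 13 November 2008.
Because the emergency suspension of filing deadlines ran from 3 April 2008 to 18 June 2008, the deadline is extended by 76 days to 28 January 2009.
Rousseau filed on 7 February 2009, after the 28 January 2009 deadline, so the action is time-barred.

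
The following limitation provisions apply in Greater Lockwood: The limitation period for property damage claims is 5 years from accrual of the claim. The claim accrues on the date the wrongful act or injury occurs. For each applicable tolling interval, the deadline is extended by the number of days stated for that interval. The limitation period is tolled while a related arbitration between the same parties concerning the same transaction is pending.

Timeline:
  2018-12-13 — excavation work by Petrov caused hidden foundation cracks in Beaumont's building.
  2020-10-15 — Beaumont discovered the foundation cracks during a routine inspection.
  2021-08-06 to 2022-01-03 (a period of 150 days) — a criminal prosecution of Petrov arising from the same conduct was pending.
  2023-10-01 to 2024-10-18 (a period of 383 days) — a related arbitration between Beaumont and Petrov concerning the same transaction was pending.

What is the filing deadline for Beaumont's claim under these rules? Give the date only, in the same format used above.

Because the rule ties accrual to occurrence, the claim accrued on 2018-12-13, not on the 2020-10-15 discovery date.
Adding the 5 years base period to 2018-12-13 gives a deadline of 2023-12-13, before any tolling.
Because the pending related arbitration ran from 2023-10-01 to 2024-10-18, the deadline is extended by 383 days to 2024-12-30.
Although a criminal prosecution ran from 2021-08-06 to 2022-01-03, the stated rules do not make that a tolling event, so it is disregarded.

2024-12-30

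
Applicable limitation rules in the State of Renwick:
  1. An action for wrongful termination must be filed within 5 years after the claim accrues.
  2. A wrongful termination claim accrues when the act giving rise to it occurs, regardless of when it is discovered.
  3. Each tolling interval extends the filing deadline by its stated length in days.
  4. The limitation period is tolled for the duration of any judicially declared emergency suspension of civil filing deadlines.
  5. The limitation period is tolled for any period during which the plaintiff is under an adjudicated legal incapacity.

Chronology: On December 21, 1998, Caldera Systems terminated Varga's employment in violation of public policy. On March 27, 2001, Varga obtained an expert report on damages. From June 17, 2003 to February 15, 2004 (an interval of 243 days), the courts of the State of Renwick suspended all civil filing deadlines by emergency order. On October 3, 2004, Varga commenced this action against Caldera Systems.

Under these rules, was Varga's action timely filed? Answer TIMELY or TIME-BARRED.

TIME-BARRED

The limitation period began to run on December 21, 1998.
5 years from December 21, 1998 is December 21, 2003.
Because the emergency suspension of filing deadlines ran from June 17, 2003 to February 15, 2004, the deadline is extended by 243 days to August 20, 2004.
None of the other events listed affects the running of the period under the stated rules.
Varga filed on October 3, 2004, after the August 20, 2004 deadline, so the action is time-barred.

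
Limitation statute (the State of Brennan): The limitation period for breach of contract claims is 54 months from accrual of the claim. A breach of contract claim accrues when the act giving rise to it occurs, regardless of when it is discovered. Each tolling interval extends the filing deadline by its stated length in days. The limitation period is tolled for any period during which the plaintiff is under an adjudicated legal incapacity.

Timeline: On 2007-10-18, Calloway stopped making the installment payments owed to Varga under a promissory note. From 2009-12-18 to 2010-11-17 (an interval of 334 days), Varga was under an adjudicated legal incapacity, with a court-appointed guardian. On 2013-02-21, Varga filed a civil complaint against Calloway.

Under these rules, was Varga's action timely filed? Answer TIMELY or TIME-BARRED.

TIMELY

The claim accrued on 2007-10-18, the date of the act.
54 months from 2007-10-18 is 2012-04-18.
Because the plaintiff's legal incapacity ran from 2009-12-18 to 2010-11-17, the deadline is extended by 334 days to 2013-03-18.
Varga filed on 2013-02-21, before the 2013-03-18 deadline, so the action is timely.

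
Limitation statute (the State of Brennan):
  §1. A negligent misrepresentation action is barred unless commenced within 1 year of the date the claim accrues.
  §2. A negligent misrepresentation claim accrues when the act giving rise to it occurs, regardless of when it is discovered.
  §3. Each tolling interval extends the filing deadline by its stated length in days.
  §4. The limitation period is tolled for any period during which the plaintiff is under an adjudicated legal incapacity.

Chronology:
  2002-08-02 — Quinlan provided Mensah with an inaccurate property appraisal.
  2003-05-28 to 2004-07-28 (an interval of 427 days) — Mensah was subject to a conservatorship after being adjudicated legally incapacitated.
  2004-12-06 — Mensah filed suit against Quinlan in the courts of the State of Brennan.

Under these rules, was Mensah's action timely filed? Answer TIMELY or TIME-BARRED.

TIME-BARRED

The claim accrued on 2002-08-02, the date of the act.
1 year from 2002-08-02 is 2003-08-02.
Because the plaintiff's legal incapacity ran from 2003-05-28 to 2004-07-28, the deadline is extended by 427 days to 2004-10-02.
The 2004-12-06 filing falls after the 2004-10-02 deadline; the claim is time-barred.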